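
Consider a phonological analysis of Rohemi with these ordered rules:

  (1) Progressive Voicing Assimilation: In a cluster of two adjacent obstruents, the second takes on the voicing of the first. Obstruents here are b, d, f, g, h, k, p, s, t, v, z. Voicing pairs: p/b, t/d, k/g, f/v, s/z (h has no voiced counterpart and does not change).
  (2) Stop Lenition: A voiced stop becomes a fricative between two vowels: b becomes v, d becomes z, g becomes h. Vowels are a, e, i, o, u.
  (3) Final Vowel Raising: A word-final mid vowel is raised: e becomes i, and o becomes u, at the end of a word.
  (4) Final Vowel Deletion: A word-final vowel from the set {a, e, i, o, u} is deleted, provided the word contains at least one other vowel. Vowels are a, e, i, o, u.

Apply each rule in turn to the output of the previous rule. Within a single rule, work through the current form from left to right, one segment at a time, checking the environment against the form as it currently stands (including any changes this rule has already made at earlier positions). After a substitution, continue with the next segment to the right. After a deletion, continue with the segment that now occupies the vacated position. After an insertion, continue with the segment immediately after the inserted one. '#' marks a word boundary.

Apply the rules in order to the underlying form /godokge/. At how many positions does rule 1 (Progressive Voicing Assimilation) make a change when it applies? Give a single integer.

(1) Progressive Voicing Assimilation: [godokge] → [godokke]
(2) Stop Lenition: [godokke] → [gozokke]
(3) Final Vowel Raising: [gozokke] → [gozokki]
(4) Final Vowel Deletion: [gozokki] → [gozokk]
Rule 1 changed 1 position(s).

1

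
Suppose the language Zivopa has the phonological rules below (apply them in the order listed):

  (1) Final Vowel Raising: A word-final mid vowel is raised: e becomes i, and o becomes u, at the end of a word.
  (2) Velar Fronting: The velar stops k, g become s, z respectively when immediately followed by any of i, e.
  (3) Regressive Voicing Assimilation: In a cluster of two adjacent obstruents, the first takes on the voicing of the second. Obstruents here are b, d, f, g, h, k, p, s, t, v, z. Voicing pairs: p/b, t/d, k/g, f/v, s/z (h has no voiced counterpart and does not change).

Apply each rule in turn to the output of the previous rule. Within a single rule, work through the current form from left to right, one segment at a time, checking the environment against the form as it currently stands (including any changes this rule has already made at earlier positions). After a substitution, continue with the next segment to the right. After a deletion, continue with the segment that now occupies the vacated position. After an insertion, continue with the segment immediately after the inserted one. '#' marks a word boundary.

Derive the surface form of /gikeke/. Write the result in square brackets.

(1) Final Vowel Raising: [gikeke] → [gikeki]
(2) Velar Fronting: [gikeki] → [zisesi]
(3) Regressive Voicing Assimilation: no change — [zisesi]

[zisesi]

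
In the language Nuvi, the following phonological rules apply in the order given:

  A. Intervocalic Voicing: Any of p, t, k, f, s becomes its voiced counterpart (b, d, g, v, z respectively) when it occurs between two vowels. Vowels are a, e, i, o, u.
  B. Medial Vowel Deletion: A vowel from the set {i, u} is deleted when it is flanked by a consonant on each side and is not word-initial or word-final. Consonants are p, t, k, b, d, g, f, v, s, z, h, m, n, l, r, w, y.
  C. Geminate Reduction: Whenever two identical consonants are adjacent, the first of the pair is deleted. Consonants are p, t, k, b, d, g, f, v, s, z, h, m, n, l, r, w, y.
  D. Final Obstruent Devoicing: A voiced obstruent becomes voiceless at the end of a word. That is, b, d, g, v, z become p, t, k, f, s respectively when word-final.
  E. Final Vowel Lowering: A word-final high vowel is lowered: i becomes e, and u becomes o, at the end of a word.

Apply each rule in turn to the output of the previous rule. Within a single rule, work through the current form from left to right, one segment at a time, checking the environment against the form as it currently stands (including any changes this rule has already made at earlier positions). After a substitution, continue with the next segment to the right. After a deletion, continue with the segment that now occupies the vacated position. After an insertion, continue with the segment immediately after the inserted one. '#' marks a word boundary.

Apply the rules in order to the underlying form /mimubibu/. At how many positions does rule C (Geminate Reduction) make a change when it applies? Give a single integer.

2

A Intervocalic Voicing: no change — [mimubibu]
B Medial Vowel Deletion: [mimubibu] → [mmbbu]
C Geminate Reduction: [mmbbu] → [mbu]
D Final Obstruent Devoicing: no change — [mbu]
E Final Vowel Lowering: [mbu] → [mbo]
Rule C changed 2 position(s).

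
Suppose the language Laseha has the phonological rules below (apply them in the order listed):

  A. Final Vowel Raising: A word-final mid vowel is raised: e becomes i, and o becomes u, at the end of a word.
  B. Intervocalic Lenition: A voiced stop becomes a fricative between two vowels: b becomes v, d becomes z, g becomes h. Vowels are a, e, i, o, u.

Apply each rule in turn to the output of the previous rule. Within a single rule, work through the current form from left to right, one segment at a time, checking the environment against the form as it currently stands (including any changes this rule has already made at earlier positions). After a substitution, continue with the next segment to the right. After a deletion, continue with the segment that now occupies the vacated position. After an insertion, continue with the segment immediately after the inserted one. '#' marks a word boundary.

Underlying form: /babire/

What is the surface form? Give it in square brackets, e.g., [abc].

A Final Vowel Raising: [babire] → [babiri]
B Intervocalic Lenition: [babiri] → [baviri]

[baviri]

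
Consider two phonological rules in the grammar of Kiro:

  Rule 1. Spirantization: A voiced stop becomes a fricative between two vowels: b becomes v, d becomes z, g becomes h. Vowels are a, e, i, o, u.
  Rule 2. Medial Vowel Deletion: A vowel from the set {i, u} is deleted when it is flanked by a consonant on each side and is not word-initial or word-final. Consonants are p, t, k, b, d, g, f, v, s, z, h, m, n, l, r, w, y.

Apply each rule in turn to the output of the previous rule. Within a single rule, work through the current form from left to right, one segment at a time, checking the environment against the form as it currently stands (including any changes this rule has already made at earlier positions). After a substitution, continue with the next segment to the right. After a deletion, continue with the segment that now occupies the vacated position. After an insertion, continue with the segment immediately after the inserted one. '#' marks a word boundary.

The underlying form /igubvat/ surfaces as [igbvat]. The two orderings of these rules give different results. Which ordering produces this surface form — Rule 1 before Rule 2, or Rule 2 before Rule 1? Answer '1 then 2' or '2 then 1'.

2 then 1

Order 1 then 2:
  1 Spirantization: [igubvat] → [ihubvat]
  2 Medial Vowel Deletion: [ihubvat] → [ihbvat]
  result: [ihbvat]
Order 2 then 1:
  2 Medial Vowel Deletion: [igubvat] → [igbvat]
  1 Spirantization: no change — [igbvat]
  result: [igbvat]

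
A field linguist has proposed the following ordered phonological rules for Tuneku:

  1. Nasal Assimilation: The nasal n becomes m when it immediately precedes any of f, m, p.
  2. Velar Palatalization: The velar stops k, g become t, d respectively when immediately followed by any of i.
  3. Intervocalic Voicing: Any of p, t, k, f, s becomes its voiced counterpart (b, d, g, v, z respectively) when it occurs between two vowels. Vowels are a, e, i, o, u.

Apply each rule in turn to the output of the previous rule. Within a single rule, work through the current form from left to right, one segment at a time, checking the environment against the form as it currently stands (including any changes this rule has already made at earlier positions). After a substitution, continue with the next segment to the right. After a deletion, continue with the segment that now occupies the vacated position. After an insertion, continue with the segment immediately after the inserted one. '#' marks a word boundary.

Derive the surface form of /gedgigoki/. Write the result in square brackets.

1 Nasal Assimilation: no change — [gedgigoki]
2 Velar Palatalization: [gedgigoki] → [geddigoti]
3 Intervocalic Voicing: [geddigoti] → [geddigodi]

[geddigodi]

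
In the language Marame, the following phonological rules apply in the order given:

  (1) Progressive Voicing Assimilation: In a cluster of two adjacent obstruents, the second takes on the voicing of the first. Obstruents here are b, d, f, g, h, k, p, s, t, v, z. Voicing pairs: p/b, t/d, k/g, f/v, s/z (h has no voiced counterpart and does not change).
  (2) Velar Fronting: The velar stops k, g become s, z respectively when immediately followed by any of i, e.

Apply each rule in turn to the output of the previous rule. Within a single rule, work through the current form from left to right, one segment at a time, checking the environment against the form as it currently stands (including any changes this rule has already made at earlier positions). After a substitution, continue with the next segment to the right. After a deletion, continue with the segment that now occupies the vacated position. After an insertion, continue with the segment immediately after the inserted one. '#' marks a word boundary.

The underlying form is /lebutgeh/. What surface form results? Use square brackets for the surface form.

(1) Progressive Voicing Assimilation: [lebutgeh] → [lebutkeh]
(2) Velar Fronting: [lebutkeh] → [lebutseh]

[lebutseh]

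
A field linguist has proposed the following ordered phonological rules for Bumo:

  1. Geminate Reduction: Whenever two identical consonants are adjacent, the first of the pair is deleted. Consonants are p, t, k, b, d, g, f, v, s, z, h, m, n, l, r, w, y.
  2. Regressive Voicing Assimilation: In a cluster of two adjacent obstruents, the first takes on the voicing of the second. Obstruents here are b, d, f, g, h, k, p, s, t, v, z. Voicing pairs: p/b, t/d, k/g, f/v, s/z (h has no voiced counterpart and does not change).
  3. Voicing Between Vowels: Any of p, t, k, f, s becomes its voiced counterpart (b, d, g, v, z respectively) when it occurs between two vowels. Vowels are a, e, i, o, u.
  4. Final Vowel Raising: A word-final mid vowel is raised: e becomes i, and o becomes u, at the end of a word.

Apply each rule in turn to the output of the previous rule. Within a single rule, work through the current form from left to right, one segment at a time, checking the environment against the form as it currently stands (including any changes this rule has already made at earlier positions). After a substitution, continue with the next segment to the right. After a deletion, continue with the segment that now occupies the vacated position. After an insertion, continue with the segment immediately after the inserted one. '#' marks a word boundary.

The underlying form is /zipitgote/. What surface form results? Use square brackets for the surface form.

1 Geminate Reduction: no change — [zipitgote]
2 Regressive Voicing Assimilation: [zipitgote] → [zipidgote]
3 Voicing Between Vowels: [zipidgote] → [zibidgode]
4 Final Vowel Raising: [zibidgode] → [zibidgodi]

[zibidgodi]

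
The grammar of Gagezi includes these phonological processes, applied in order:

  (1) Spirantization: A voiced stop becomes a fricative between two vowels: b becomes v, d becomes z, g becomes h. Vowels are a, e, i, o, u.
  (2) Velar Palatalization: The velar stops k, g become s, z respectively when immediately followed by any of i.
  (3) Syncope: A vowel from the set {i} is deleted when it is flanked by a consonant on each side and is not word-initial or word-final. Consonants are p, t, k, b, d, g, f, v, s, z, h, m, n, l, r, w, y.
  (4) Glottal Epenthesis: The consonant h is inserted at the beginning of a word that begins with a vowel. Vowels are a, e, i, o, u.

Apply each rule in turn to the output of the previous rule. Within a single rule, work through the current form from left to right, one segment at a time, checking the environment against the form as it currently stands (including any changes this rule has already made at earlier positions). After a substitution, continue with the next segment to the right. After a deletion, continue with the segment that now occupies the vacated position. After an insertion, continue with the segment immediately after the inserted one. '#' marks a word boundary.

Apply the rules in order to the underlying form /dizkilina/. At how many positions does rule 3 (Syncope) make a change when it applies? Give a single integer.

(1) Spirantization: no change — [dizkilina]
(2) Velar Palatalization: [dizkilina] → [dizsilina]
(3) Syncope: [dizsilina] → [dzslna]
(4) Glottal Epenthesis: no change — [dzslna]
Rule 3 changed 3 position(s).

3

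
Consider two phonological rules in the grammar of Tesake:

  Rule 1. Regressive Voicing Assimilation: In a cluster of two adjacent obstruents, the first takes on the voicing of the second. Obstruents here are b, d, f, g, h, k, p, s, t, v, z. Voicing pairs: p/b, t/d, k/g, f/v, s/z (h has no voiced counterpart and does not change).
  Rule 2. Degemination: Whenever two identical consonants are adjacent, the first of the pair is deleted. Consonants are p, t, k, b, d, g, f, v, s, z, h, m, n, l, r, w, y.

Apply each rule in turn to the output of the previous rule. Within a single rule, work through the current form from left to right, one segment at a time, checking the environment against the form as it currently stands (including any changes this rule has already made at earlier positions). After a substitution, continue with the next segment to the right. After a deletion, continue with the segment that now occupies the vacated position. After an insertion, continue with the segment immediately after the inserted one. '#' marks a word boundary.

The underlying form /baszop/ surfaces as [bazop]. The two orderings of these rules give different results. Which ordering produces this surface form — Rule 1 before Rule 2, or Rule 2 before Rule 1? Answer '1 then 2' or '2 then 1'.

Order 1 then 2:
  1 Regressive Voicing Assimilation: [baszop] → [bazzop]
  2 Degemination: [bazzop] → [bazop]
  result: [bazop]
Order 2 then 1:
  2 Degemination: no change — [baszop]
  1 Regressive Voicing Assimilation: [baszop] → [bazzop]
  result: [bazzop]

1 then 2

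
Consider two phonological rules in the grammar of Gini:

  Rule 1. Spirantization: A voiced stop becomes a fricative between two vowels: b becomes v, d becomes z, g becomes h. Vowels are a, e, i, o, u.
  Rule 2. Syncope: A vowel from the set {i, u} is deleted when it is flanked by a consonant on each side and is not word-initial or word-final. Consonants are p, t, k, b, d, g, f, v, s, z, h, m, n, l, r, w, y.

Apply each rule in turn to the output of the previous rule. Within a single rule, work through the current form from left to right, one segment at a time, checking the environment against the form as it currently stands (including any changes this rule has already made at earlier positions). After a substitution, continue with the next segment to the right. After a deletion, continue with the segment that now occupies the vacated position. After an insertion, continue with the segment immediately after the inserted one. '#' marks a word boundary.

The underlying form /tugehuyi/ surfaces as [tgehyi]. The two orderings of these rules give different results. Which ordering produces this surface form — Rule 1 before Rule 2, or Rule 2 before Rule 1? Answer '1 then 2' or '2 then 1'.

Order 1 then 2:
  1 Spirantization: [tugehuyi] → [tuhehuyi]
  2 Syncope: [tuhehuyi] → [thehyi]
  result: [thehyi]
Order 2 then 1:
  2 Syncope: [tugehuyi] → [tgehyi]
  1 Spirantization: no change — [tgehyi]
  result: [tgehyi]

2 then 1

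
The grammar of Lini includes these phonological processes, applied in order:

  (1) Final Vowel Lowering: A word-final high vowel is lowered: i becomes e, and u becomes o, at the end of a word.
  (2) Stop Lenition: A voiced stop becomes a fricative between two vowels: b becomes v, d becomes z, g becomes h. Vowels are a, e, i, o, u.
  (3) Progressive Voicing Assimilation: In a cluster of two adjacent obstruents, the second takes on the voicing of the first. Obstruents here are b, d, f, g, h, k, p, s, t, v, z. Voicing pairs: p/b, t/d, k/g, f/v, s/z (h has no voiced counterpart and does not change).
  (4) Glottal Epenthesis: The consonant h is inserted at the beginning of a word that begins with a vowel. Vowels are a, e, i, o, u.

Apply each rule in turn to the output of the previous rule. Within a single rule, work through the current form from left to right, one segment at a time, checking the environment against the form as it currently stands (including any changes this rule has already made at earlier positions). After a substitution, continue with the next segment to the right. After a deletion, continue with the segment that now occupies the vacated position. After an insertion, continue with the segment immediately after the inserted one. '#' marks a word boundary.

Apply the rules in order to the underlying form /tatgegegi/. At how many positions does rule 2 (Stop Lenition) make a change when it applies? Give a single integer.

(1) Final Vowel Lowering: [tatgegegi] → [tatgegege]
(2) Stop Lenition: [tatgegege] → [tatgehehe]
(3) Progressive Voicing Assimilation: [tatgehehe] → [tatkehehe]
(4) Glottal Epenthesis: no change — [tatkehehe]
Rule 2 changed 2 position(s).

2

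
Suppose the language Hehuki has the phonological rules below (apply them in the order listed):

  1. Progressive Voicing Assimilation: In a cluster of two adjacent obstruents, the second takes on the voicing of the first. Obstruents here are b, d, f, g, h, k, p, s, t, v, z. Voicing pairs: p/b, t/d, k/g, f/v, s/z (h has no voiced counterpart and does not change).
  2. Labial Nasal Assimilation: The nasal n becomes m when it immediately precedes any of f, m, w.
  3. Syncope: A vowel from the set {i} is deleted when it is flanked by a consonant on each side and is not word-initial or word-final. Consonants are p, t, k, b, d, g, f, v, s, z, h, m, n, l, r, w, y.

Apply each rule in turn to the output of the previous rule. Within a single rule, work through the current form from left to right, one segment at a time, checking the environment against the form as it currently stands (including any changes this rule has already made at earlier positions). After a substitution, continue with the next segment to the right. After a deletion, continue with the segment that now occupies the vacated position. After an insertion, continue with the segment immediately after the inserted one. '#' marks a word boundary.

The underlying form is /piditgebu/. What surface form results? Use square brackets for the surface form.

[pdtkebu]

1 Progressive Voicing Assimilation: [piditgebu] → [piditkebu]
2 Labial Nasal Assimilation: no change — [piditkebu]
3 Syncope: [piditkebu] → [pdtkebu]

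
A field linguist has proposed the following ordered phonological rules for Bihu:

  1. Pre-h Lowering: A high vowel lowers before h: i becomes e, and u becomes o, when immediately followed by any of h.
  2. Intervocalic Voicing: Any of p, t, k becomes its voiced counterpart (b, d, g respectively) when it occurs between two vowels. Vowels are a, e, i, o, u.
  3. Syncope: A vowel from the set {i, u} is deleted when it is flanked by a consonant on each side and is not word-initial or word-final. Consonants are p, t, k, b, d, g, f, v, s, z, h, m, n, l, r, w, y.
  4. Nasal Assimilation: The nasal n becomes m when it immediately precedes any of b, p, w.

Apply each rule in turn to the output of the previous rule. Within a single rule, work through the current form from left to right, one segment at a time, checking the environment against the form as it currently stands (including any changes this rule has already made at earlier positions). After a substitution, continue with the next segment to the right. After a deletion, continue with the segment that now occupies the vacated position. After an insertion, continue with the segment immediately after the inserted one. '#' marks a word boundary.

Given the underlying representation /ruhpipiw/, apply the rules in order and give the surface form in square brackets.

[rohpbw]

1 Pre-h Lowering: [ruhpipiw] → [rohpipiw]
2 Intervocalic Voicing: [rohpipiw] → [rohpibiw]
3 Syncope: [rohpibiw] → [rohpbw]
4 Nasal Assimilation: no change — [rohpbw]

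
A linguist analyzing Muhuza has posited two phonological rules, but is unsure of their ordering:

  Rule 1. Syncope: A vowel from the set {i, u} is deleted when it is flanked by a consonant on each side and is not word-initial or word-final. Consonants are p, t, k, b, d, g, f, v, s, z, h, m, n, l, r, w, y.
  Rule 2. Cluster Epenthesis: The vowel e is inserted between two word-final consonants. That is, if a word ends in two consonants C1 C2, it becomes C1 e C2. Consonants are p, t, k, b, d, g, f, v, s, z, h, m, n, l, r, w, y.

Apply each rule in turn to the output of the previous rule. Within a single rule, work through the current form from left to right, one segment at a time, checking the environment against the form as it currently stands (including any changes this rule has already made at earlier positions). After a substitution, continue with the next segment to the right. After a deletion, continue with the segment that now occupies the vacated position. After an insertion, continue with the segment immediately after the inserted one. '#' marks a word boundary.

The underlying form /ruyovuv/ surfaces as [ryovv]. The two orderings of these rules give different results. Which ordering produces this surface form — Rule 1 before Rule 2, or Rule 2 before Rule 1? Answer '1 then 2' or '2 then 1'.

Order 1 then 2:
  1 Syncope: [ruyovuv] → [ryovv]
  2 Cluster Epenthesis: [ryovv] → [ryovev]
  result: [ryovev]
Order 2 then 1:
  2 Cluster Epenthesis: no change — [ruyovuv]
  1 Syncope: [ruyovuv] → [ryovv]
  result: [ryovv]

2 then 1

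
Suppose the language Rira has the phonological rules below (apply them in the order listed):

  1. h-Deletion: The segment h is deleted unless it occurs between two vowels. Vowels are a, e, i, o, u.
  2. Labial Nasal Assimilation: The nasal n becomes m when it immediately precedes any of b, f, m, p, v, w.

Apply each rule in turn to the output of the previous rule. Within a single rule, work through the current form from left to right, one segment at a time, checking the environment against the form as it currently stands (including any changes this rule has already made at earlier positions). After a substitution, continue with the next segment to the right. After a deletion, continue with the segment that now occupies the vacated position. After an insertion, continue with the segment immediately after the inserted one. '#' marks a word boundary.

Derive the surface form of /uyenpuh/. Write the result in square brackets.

[uyempu]

1 h-Deletion: [uyenpuh] → [uyenpu]
2 Labial Nasal Assimilation: [uyenpu] → [uyempu]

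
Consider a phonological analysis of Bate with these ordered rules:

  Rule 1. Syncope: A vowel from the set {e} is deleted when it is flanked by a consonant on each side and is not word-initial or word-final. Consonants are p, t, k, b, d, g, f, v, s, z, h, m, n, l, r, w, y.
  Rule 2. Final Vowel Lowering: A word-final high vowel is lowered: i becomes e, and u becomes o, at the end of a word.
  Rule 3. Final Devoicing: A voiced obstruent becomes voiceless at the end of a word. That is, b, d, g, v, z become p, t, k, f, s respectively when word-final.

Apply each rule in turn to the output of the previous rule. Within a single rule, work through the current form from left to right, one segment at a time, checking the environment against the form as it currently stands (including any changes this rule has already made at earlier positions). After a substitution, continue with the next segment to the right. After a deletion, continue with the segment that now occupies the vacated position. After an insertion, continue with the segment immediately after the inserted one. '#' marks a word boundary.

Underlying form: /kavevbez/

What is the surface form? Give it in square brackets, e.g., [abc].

Rule 1 Syncope: [kavevbez] → [kavvbz]
Rule 2 Final Vowel Lowering: no change — [kavvbz]
Rule 3 Final Devoicing: [kavvbz] → [kavvbs]

[kavvbs]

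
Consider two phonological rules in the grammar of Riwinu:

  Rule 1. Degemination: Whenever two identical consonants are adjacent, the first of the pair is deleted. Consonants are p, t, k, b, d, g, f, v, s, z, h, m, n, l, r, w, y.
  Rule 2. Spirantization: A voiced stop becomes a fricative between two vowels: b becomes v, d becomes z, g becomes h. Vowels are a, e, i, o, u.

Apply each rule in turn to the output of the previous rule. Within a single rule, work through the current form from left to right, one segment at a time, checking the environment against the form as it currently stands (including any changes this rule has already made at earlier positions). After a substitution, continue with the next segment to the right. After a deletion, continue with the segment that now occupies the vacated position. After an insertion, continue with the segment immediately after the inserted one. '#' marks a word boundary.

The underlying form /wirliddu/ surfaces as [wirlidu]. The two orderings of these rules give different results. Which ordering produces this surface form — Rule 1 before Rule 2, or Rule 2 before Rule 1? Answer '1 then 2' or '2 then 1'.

2 then 1

Order 1 then 2:
  1 Degemination: [wirliddu] → [wirlidu]
  2 Spirantization: [wirlidu] → [wirlizu]
  result: [wirlizu]
Order 2 then 1:
  2 Spirantization: no change — [wirliddu]
  1 Degemination: [wirliddu] → [wirlidu]
  result: [wirlidu]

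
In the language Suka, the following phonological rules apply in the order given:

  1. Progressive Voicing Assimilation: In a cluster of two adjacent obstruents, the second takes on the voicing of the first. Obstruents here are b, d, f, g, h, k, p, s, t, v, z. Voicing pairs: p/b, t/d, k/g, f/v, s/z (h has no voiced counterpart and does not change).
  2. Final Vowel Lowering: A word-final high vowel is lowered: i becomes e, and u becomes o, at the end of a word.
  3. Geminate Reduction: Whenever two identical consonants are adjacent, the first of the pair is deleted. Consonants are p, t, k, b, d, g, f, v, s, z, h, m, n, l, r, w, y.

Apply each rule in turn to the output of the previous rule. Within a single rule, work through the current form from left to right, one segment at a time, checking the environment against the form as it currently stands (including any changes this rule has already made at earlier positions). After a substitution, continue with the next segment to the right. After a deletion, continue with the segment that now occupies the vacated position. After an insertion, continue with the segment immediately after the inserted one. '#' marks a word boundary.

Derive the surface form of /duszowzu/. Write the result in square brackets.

[dusowzo]

1 Progressive Voicing Assimilation: [duszowzu] → [dussowzu]
2 Final Vowel Lowering: [dussowzu] → [dussowzo]
3 Geminate Reduction: [dussowzo] → [dusowzo]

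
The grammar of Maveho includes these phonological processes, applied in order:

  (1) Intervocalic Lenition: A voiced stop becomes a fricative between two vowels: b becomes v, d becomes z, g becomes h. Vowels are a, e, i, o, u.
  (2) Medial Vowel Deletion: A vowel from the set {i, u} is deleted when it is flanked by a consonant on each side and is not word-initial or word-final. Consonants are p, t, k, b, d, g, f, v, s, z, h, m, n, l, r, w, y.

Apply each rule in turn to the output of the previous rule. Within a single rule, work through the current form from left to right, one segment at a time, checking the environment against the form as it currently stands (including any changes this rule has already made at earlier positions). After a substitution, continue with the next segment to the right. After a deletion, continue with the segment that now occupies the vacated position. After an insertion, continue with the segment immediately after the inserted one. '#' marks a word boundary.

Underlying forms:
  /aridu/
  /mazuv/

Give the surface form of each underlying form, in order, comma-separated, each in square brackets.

/aridu/:
  (1) Intervocalic Lenition: [aridu] → [arizu]
  (2) Medial Vowel Deletion: [arizu] → [arzu]
/mazuv/:
  (1) Intervocalic Lenition: no change — [mazuv]
  (2) Medial Vowel Deletion: [mazuv] → [mazv]

[arzu], [mazv]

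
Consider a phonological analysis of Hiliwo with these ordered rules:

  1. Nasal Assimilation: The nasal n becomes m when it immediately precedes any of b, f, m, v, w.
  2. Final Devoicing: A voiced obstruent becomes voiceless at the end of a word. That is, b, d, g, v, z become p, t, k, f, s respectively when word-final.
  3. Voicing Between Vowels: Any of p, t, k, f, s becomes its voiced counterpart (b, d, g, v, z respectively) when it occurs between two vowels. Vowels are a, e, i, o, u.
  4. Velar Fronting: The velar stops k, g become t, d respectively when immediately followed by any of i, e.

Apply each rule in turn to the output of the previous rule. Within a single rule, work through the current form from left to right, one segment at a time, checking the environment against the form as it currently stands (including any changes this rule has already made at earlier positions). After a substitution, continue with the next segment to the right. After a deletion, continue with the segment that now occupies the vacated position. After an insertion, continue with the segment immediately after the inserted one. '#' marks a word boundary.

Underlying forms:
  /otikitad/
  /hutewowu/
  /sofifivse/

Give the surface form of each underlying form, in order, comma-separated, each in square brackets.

[odididat], [hudewowu], [sovivivse]

/otikitad/:
  1 Nasal Assimilation: no change — [otikitad]
  2 Final Devoicing: [otikitad] → [otikitat]
  3 Voicing Between Vowels: [otikitat] → [odigidat]
  4 Velar Fronting: [odigidat] → [odididat]
/hutewowu/:
  1 Nasal Assimilation: no change — [hutewowu]
  2 Final Devoicing: no change — [hutewowu]
  3 Voicing Between Vowels: [hutewowu] → [hudewowu]
  4 Velar Fronting: no change — [hudewowu]
/sofifivse/:
  1 Nasal Assimilation: no change — [sofifivse]
  2 Final Devoicing: no change — [sofifivse]
  3 Voicing Between Vowels: [sofifivse] → [sovivivse]
  4 Velar Fronting: no change — [sovivivse]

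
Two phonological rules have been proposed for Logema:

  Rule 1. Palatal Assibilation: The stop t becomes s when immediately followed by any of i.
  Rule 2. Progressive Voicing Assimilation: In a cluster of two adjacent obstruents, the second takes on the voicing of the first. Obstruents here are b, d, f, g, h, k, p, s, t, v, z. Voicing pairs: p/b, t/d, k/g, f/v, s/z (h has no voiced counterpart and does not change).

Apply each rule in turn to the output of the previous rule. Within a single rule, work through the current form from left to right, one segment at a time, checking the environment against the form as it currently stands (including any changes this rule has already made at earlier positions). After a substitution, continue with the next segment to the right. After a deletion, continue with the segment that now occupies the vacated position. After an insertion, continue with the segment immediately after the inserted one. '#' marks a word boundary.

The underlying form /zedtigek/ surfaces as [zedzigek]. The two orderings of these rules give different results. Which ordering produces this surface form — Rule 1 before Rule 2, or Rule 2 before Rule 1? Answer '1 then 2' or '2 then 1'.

Order 1 then 2:
  1 Palatal Assibilation: [zedtigek] → [zedsigek]
  2 Progressive Voicing Assimilation: [zedsigek] → [zedzigek]
  result: [zedzigek]
Order 2 then 1:
  2 Progressive Voicing Assimilation: [zedtigek] → [zeddigek]
  1 Palatal Assibilation: no change — [zeddigek]
  result: [zeddigek]

1 then 2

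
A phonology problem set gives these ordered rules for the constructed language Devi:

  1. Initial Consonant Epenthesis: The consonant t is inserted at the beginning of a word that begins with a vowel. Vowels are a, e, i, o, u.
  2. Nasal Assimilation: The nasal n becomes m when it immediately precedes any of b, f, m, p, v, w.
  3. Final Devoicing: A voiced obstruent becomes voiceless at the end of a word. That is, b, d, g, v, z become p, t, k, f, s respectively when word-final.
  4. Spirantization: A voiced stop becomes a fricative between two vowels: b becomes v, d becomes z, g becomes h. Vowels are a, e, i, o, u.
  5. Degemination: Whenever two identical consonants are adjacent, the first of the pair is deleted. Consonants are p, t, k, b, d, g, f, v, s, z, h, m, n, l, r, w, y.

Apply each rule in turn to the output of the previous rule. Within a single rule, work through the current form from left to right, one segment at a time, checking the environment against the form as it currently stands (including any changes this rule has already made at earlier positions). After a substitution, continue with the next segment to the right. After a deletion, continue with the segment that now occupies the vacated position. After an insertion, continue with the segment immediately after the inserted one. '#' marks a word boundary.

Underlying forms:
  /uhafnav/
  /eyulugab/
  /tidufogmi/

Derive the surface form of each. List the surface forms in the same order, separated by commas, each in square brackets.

/uhafnav/:
  1 Initial Consonant Epenthesis: [uhafnav] → [tuhafnav]
  2 Nasal Assimilation: no change — [tuhafnav]
  3 Final Devoicing: [tuhafnav] → [tuhafnaf]
  4 Spirantization: no change — [tuhafnaf]
  5 Degemination: no change — [tuhafnaf]
/eyulugab/:
  1 Initial Consonant Epenthesis: [eyulugab] → [teyulugab]
  2 Nasal Assimilation: no change — [teyulugab]
  3 Final Devoicing: [teyulugab] → [teyulugap]
  4 Spirantization: [teyulugap] → [teyuluhap]
  5 Degemination: no change — [teyuluhap]
/tidufogmi/:
  1 Initial Consonant Epenthesis: no change — [tidufogmi]
  2 Nasal Assimilation: no change — [tidufogmi]
  3 Final Devoicing: no change — [tidufogmi]
  4 Spirantization: [tidufogmi] → [tizufogmi]
  5 Degemination: no change — [tizufogmi]

[tuhafnaf], [teyuluhap], [tizufogmi]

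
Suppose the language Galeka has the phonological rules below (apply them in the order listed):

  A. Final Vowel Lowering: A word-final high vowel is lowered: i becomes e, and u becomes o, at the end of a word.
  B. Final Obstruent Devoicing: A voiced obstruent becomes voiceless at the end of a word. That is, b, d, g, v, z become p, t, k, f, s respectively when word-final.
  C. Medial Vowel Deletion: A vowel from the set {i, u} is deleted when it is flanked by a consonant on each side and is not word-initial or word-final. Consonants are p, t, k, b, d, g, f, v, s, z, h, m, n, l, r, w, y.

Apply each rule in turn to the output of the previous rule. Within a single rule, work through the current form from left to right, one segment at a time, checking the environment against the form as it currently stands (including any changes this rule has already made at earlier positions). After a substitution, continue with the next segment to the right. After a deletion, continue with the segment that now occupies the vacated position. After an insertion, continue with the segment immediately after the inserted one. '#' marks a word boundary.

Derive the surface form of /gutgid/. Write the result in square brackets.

[gtgt]

A Final Vowel Lowering: no change — [gutgid]
B Final Obstruent Devoicing: [gutgid] → [gutgit]
C Medial Vowel Deletion: [gutgit] → [gtgt]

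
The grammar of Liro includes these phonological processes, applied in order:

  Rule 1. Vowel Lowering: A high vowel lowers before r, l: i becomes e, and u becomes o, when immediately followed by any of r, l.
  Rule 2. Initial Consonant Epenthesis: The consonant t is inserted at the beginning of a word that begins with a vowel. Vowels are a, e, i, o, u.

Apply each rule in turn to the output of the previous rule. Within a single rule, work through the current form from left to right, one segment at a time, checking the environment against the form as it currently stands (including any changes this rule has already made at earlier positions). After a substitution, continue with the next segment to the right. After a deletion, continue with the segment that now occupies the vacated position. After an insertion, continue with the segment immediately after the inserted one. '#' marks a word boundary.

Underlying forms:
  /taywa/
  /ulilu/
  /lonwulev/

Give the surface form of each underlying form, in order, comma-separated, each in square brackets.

[taywa], [tolelu], [lonwolev]

/taywa/:
  Rule 1 Vowel Lowering: no change — [taywa]
  Rule 2 Initial Consonant Epenthesis: no change — [taywa]
/ulilu/:
  Rule 1 Vowel Lowering: [ulilu] → [olelu]
  Rule 2 Initial Consonant Epenthesis: [olelu] → [tolelu]
/lonwulev/:
  Rule 1 Vowel Lowering: [lonwulev] → [lonwolev]
  Rule 2 Initial Consonant Epenthesis: no change — [lonwolev]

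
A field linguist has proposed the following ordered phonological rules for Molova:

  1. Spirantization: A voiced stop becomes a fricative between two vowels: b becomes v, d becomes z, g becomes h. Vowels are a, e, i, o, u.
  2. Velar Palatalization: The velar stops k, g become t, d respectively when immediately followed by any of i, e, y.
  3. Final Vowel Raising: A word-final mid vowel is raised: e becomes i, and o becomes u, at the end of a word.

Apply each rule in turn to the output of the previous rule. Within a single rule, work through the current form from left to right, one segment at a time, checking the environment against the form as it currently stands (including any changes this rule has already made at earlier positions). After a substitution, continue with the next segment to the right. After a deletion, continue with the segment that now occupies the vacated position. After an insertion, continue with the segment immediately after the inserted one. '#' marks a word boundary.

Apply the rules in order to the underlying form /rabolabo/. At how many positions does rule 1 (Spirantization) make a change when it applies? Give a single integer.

2

1 Spirantization: [rabolabo] → [ravolavo]
2 Velar Palatalization: no change — [ravolavo]
3 Final Vowel Raising: [ravolavo] → [ravolavu]
Rule 1 changed 2 position(s).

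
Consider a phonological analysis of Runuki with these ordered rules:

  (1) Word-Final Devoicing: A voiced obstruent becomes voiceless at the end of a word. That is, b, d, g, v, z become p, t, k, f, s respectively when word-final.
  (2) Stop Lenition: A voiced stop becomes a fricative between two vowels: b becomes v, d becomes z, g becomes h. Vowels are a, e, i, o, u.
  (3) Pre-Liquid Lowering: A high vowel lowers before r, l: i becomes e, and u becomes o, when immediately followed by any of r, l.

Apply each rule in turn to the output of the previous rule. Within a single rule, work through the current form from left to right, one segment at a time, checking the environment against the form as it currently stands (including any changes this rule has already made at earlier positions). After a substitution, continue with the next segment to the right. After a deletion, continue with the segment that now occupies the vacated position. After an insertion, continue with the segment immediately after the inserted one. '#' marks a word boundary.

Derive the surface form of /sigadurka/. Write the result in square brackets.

[sihazorka]

(1) Word-Final Devoicing: no change — [sigadurka]
(2) Stop Lenition: [sigadurka] → [sihazurka]
(3) Pre-Liquid Lowering: [sihazurka] → [sihazorka]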